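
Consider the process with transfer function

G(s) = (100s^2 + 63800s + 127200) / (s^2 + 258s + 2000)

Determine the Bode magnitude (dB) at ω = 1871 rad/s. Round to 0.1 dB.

40.4 dB

Substitute s = j1871:
Numerator: 100(j1871)^2 + 63800(j1871) + 127200 = -349936900 + j119369800
Denominator: (j1871)^2 + 258(j1871) + 2000 = -3498641 + j482718
|N| = √(349936900² + 119369800²) ≈ 3.6974e+08, ∠N ≈ 161.16°
|D| = √(3498641² + 482718²) ≈ 3.5318e+06, ∠D ≈ 172.14°
|G| = 3.6974e+08 / 3.5318e+06 ≈ 104.69
Gain = 20 log₁₀(104.69) ≈ 40.40 dB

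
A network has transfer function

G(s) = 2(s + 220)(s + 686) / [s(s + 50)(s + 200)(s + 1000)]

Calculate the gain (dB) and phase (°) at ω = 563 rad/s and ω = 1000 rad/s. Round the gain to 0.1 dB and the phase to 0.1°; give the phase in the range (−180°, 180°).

At s = jω = j563:
zero (s+220): 220 + j563 → |·| = √(220²+563²) = √365369 ≈ 604.46, ∠ = arctan(563/220) ≈ 68.66°
zero (s+686): 686 + j563 → |·| = √(686²+563²) = √787565 ≈ 887.45, ∠ = arctan(563/686) ≈ 39.38°
pole (s+50): 50 + j563 → |·| = √(50²+563²) = √319469 ≈ 565.22, ∠ = arctan(563/50) ≈ 84.92°
pole (s+200): 200 + j563 → |·| = √(200²+563²) = √356969 ≈ 597.47, ∠ = arctan(563/200) ≈ 70.44°
pole (s+1000): 1000 + j563 → |·| = √(1000²+563²) = √1316969 ≈ 1147.6, ∠ = arctan(563/1000) ≈ 29.38°
pole at origin: |s| = 563, ∠ = 90.00° (in denominator)
|G| = 2 · 5.3643e+05 / 2.1819e+11 ≈ 4.9171e-06
Gain = 20 log₁₀(4.9171e-06) ≈ -106.17 dB
∠G = 108.04° − 274.74° = -166.70°

At s = jω = j1000:
zero (s+220): 220 + j1000 → |·| = √(220²+1000²) = √1048400 ≈ 1023.9, ∠ = arctan(1000/220) ≈ 77.59°
zero (s+686): 686 + j1000 → |·| = √(686²+1000²) = √1470596 ≈ 1212.7, ∠ = arctan(1000/686) ≈ 55.55°
pole (s+50): 50 + j1000 → |·| = √(50²+1000²) = √1002500 ≈ 1001.2, ∠ = arctan(1000/50) ≈ 87.14°
pole (s+200): 200 + j1000 → |·| = √(200²+1000²) = √1040000 ≈ 1019.8, ∠ = arctan(1000/200) ≈ 78.69°
pole (s+1000): 1000 + j1000 → |·| = √(1000²+1000²) = √2000000 ≈ 1414.2, ∠ = arctan(1000/1000) ≈ 45.00°
pole at origin: |s| = 1000, ∠ = 90.00° (in denominator)
|G| = 2 · 1.2417e+06 / 1.4439e+12 ≈ 1.7199e-06
Gain = 20 log₁₀(1.7199e-06) ≈ -115.29 dB
∠G = 133.14° − 300.83° = -167.69°

ω = 563: -106.2 dB, -166.7°; ω = 1000: -115.3 dB, -167.7°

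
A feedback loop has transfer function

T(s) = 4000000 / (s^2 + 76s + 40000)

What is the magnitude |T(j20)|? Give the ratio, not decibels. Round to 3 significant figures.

101

At s = jω = j20:
quadratic: (j20)² + 76·j20 + 40000 = 39600 + j1520 → |·| ≈ 39629, ∠ ≈ 2.20°
|T| = 4000000 / 39629 ≈ 100.94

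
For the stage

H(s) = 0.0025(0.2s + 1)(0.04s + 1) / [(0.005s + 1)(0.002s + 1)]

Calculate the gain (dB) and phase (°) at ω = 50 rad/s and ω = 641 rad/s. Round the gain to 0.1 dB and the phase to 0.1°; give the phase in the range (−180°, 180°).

At ω = 50 rad/s:
zero (1 + j50·0.2) = 1 + j10 → |·| ≈ 10.05, ∠ ≈ 84.29°
zero (1 + j50·0.04) = 1 + j2 → |·| ≈ 2.2361, ∠ ≈ 63.43°
pole (1 + j50·0.005) = 1 + j0.25 → |·| ≈ 1.0308, ∠ ≈ 14.04°
pole (1 + j50·0.002) = 1 + j0.1 → |·| ≈ 1.005, ∠ ≈ 5.71°
|H| = 0.0025 · 10.05 · 2.2361 / (1.0308 · 1.005) ≈ 0.054232
Gain = 20 log₁₀(0.054232) ≈ -25.31 dB
∠H = (84.29° + 63.43°) − (14.04° + 5.71°) = 127.97°

At ω = 641 rad/s:
zero (1 + j641·0.2) = 1 + j128.2 → |·| ≈ 128.2, ∠ ≈ 89.55°
zero (1 + j641·0.04) = 1 + j25.64 → |·| ≈ 25.659, ∠ ≈ 87.77°
pole (1 + j641·0.005) = 1 + j3.205 → |·| ≈ 3.3574, ∠ ≈ 72.67°
pole (1 + j641·0.002) = 1 + j1.282 → |·| ≈ 1.6259, ∠ ≈ 52.04°
|H| = 0.0025 · 128.2 · 25.659 / (3.3574 · 1.6259) ≈ 1.5065
Gain = 20 log₁₀(1.5065) ≈ 3.56 dB
∠H = (89.55° + 87.77°) − (72.67° + 52.04°) = 52.61°

ω = 50: -25.3 dB, 128.0°; ω = 641: 3.6 dB, 52.6°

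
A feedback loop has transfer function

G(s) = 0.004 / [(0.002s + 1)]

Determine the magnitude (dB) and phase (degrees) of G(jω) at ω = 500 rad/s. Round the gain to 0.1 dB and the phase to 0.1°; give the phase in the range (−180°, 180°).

At ω = 500 rad/s:
pole (1 + j500·0.002) = 1 + j1 → |·| ≈ 1.4142, ∠ ≈ 45.00°
|G| = 0.004 · 1 / (1.4142) ≈ 0.0028285
Gain = 20 log₁₀(0.0028285) ≈ -50.97 dB
∠G = (0°) − (45.00°) = -45.00°

-51.0 dB, -45.0°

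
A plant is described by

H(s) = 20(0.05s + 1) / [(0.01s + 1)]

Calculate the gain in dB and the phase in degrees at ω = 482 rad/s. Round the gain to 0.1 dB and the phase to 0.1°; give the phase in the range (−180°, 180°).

At ω = 482 rad/s:
zero (1 + j482·0.05) = 1 + j24.1 → |·| ≈ 24.121, ∠ ≈ 87.62°
pole (1 + j482·0.01) = 1 + j4.82 → |·| ≈ 4.9226, ∠ ≈ 78.28°
|H| = 20 · 24.121 / (4.9226) ≈ 98.001
Gain = 20 log₁₀(98.001) ≈ 39.82 dB
∠H = (87.62°) − (78.28°) = 9.34°

39.8 dB, 9.3°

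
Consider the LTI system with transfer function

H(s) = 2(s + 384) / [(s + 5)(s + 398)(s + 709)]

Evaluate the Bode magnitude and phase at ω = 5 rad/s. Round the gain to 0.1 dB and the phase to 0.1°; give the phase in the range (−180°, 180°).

-68.3 dB, -45.4°

At s = jω = j5:
zero (s+384): 384 + j5 → |·| = √(384²+5²) = √147481 ≈ 384.03, ∠ = arctan(5/384) ≈ 0.75°
pole (s+5): 5 + j5 → |·| = √(5²+5²) = √50 ≈ 7.0711, ∠ = arctan(5/5) ≈ 45.00°
pole (s+398): 398 + j5 → |·| = √(398²+5²) = √158429 ≈ 398.03, ∠ = arctan(5/398) ≈ 0.72°
pole (s+709): 709 + j5 → |·| = √(709²+5²) = √502706 ≈ 709.02, ∠ = arctan(5/709) ≈ 0.40°
|H| = 2 · 384.03 / 1.9955e+06 ≈ 0.0003849
Gain = 20 log₁₀(0.0003849) ≈ -68.29 dB
∠H = 0.75° − 46.12° = -45.37°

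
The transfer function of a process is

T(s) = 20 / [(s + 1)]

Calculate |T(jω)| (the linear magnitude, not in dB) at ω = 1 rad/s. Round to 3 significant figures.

At ω = 1 rad/s:
pole (1 + j1·1) = 1 + j1 → |·| ≈ 1.4142, ∠ ≈ 45.00°
|T| = 20 · 1 / (1.4142) ≈ 14.142

14.1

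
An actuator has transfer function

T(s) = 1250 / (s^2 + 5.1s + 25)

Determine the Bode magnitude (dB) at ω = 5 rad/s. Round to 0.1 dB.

At s = jω = j5:
quadratic: (j5)² + 5.1·j5 + 25 = 0 + j25.5 → |·| ≈ 25.5, ∠ ≈ 90.00°
|T| = 1250 / 25.5 ≈ 49.02
Gain = 20 log₁₀(49.02) ≈ 33.81 dB

33.8 dB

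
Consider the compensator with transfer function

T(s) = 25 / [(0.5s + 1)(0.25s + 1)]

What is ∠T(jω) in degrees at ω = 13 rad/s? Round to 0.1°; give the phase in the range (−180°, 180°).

At ω = 13 rad/s:
pole (1 + j13·0.5) = 1 + j6.5 → |·| ≈ 6.5765, ∠ ≈ 81.25°
pole (1 + j13·0.25) = 1 + j3.25 → |·| ≈ 3.4004, ∠ ≈ 72.90°
∠T = (0°) − (81.25° + 72.90°) = -154.15°

-154.2°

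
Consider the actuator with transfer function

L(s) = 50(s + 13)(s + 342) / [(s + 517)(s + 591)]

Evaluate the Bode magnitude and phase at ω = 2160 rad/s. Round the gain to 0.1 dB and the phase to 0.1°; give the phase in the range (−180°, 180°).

At s = jω = j2160:
zero (s+13): 13 + j2160 → |·| = √(13²+2160²) = √4665769 ≈ 2160, ∠ = arctan(2160/13) ≈ 89.66°
zero (s+342): 342 + j2160 → |·| = √(342²+2160²) = √4782564 ≈ 2186.9, ∠ = arctan(2160/342) ≈ 81.00°
pole (s+517): 517 + j2160 → |·| = √(517²+2160²) = √4932889 ≈ 2221, ∠ = arctan(2160/517) ≈ 76.54°
pole (s+591): 591 + j2160 → |·| = √(591²+2160²) = √5014881 ≈ 2239.4, ∠ = arctan(2160/591) ≈ 74.70°
|L| = 50 · 4.7237e+06 / 4.9737e+06 ≈ 47.487
Gain = 20 log₁₀(47.487) ≈ 33.53 dB
∠L = 170.66° − 151.24° = 19.42°

33.5 dB, 19.4°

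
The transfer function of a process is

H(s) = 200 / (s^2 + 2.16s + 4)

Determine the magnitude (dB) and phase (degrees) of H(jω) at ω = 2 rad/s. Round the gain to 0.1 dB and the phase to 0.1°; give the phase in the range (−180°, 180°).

At s = jω = j2:
quadratic: (j2)² + 2.16·j2 + 4 = 0 + j4.32 → |·| ≈ 4.32, ∠ ≈ 90.00°
|H| = 200 / 4.32 ≈ 46.296
Gain = 20 log₁₀(46.296) ≈ 33.31 dB
∠H = 0.00° − 90.00° = -90.00°

33.3 dB, -90.0°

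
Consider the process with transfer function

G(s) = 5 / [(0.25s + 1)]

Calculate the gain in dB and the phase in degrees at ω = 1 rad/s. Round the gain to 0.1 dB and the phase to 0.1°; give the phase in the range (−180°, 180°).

At ω = 1 rad/s:
pole (1 + j1·0.25) = 1 + j0.25 → |·| ≈ 1.0308, ∠ ≈ 14.04°
|G| = 5 · 1 / (1.0308) ≈ 4.8506
Gain = 20 log₁₀(4.8506) ≈ 13.72 dB
∠G = (0°) − (14.04°) = -14.04°

13.7 dB, -14.0°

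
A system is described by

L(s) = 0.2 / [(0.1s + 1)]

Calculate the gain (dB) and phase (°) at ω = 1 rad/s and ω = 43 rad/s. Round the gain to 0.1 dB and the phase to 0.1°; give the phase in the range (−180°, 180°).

At ω = 1 rad/s:
pole (1 + j1·0.1) = 1 + j0.1 → |·| ≈ 1.005, ∠ ≈ 5.71°
|L| = 0.2 · 1 / (1.005) ≈ 0.199
Gain = 20 log₁₀(0.199) ≈ -14.02 dB
∠L = (0°) − (5.71°) = -5.71°

At ω = 43 rad/s:
pole (1 + j43·0.1) = 1 + j4.3 → |·| ≈ 4.4147, ∠ ≈ 76.91°
|L| = 0.2 · 1 / (4.4147) ≈ 0.045303
Gain = 20 log₁₀(0.045303) ≈ -26.88 dB
∠L = (0°) − (76.91°) = -76.91°

ω = 1: -14.0 dB, -5.7°; ω = 43: -26.9 dB, -76.9°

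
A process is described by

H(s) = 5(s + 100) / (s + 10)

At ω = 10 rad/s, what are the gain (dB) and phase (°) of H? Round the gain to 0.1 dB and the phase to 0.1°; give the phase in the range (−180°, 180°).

At s = jω = j10:
zero (s+100): 100 + j10 → |·| = √(100²+10²) = √10100 ≈ 100.5, ∠ = arctan(10/100) ≈ 5.71°
pole (s+10): 10 + j10 → |·| = √(10²+10²) = √200 ≈ 14.142, ∠ = arctan(10/10) ≈ 45.00°
|H| = 5 · 100.5 / 14.142 ≈ 35.532
Gain = 20 log₁₀(35.532) ≈ 31.01 dB
∠H = 5.71° − 45.00° = -39.29°

31.0 dB, -39.3°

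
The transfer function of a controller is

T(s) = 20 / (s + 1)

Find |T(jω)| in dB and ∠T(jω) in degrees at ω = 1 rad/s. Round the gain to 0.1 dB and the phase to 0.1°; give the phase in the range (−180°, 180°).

Substitute s = j1:
Numerator: 20 = 20 + j0
Denominator: (j1) + 1 = 1 + j1
|N| = √(20² + 0²) ≈ 20, ∠N ≈ 0.00°
|D| = √(1² + 1²) ≈ 1.4142, ∠D ≈ 45.00°
|T| = 20 / 1.4142 ≈ 14.142
Gain = 20 log₁₀(14.142) ≈ 23.01 dB
∠T = 0.00° − 45.00° = -45.00°

23.0 dB, -45.0°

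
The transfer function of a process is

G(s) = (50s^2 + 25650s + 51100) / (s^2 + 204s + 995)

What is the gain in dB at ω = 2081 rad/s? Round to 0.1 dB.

Substitute s = j2081:
Numerator: 50(j2081)^2 + 25650(j2081) + 51100 = -216476950 + j53377650
Denominator: (j2081)^2 + 204(j2081) + 995 = -4329566 + j424524
|N| = √(216476950² + 53377650²) ≈ 2.2296e+08, ∠N ≈ 166.15°
|D| = √(4329566² + 424524²) ≈ 4.3503e+06, ∠D ≈ 174.40°
|G| = 2.2296e+08 / 4.3503e+06 ≈ 51.252
Gain = 20 log₁₀(51.252) ≈ 34.19 dB

34.2 dB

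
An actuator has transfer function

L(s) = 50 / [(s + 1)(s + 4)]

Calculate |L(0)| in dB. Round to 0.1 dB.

L(0) = 50 / (1·4) = 12.5
20 log₁₀(12.5) ≈ 21.94 dB

21.9 dB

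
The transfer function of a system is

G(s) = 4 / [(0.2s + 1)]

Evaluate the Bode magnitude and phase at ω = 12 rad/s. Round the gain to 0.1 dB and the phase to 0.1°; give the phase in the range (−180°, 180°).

At ω = 12 rad/s:
pole (1 + j12·0.2) = 1 + j2.4 → |·| ≈ 2.6, ∠ ≈ 67.38°
|G| = 4 · 1 / (2.6) ≈ 1.5385
Gain = 20 log₁₀(1.5385) ≈ 3.74 dB
∠G = (0°) − (67.38°) = -67.38°

3.7 dB, -67.4°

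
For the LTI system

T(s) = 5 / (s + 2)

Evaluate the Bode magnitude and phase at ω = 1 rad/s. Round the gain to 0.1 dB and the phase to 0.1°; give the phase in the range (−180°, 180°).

At s = jω = j1:
pole (s+2): 2 + j1 → |·| = √(2²+1²) = √5 ≈ 2.2361, ∠ = arctan(1/2) ≈ 26.57°
|T| = 5 / 2.2361 ≈ 2.236
Gain = 20 log₁₀(2.236) ≈ 6.99 dB
∠T = 0.00° − 26.57° = -26.57°

7.0 dB, -26.6°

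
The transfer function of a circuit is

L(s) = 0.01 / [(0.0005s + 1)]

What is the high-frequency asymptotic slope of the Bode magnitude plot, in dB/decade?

-20 dB/decade

Each pole contributes −20 dB/decade at high frequency; each zero contributes +20 dB/decade.
Net: 0 zero(s) − 1 pole(s) → -20 dB/decade.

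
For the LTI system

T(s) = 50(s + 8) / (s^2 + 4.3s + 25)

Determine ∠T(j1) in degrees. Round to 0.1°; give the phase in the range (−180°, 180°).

-3.0°

At s = jω = j1:
zero (s+8): 8 + j1 → |·| = √(8²+1²) = √65 ≈ 8.0623, ∠ = arctan(1/8) ≈ 7.13°
quadratic: (j1)² + 4.3·j1 + 25 = 24 + j4.3 → |·| ≈ 24.382, ∠ ≈ 10.16°
∠T = 7.13° − 10.16° = -3.03°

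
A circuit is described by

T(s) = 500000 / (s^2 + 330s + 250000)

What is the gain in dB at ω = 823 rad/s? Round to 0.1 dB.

-0.1 dB

At s = jω = j823:
quadratic: (j823)² + 330·j823 + 250000 = -427329 + j271590 → |·| ≈ 5.0633e+05, ∠ ≈ 147.56°
|T| = 500000 / 5.0633e+05 ≈ 0.9875
Gain = 20 log₁₀(0.9875) ≈ -0.11 dB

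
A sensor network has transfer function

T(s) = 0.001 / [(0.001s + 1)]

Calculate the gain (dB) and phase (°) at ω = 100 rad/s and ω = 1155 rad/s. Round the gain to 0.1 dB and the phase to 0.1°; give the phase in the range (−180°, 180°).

At ω = 100 rad/s:
pole (1 + j100·0.001) = 1 + j0.1 → |·| ≈ 1.005, ∠ ≈ 5.71°
|T| = 0.001 · 1 / (1.005) ≈ 0.00099502
Gain = 20 log₁₀(0.00099502) ≈ -60.04 dB
∠T = (0°) − (5.71°) = -5.71°

At ω = 1155 rad/s:
pole (1 + j1155·0.001) = 1 + j1.155 → |·| ≈ 1.5278, ∠ ≈ 49.11°
|T| = 0.001 · 1 / (1.5278) ≈ 0.00065454
Gain = 20 log₁₀(0.00065454) ≈ -63.68 dB
∠T = (0°) − (49.11°) = -49.11°

ω = 100: -60.0 dB, -5.7°; ω = 1155: -63.7 dB, -49.1°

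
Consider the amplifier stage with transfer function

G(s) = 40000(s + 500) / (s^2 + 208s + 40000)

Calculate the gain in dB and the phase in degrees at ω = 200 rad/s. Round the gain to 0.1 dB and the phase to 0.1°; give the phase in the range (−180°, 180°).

54.3 dB, -68.2°

At s = jω = j200:
zero (s+500): 500 + j200 → |·| = √(500²+200²) = √290000 ≈ 538.52, ∠ = arctan(200/500) ≈ 21.80°
quadratic: (j200)² + 208·j200 + 40000 = 0 + j41600 → |·| ≈ 41600, ∠ ≈ 90.00°
|G| = 40000 · 538.52 / 41600 ≈ 517.81
Gain = 20 log₁₀(517.81) ≈ 54.28 dB
∠G = 21.80° − 90.00° = -68.20°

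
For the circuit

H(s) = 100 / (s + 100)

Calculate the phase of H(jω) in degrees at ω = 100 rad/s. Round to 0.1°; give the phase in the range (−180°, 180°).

At s = jω = j100:
pole (s+100): 100 + j100 → |·| = √(100²+100²) = √20000 ≈ 141.42, ∠ = arctan(100/100) ≈ 45.00°
∠H = 0.00° − 45.00° = -45.00°

-45.0°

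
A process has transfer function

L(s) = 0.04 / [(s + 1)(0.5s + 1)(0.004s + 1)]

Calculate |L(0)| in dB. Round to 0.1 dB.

L(0) = 0.04 · 1 / 1 = 0.04
20 log₁₀(0.04) ≈ -27.96 dB

-28.0 dB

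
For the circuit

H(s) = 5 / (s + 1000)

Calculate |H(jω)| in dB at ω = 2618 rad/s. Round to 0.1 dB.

-55.0 dB

Substitute s = j2618:
Numerator: 5 = 5 + j0
Denominator: (j2618) + 1000 = 1000 + j2618
|N| = √(5² + 0²) ≈ 5, ∠N ≈ 0.00°
|D| = √(1000² + 2618²) ≈ 2802.5, ∠D ≈ 69.09°
|H| = 5 / 2802.5 ≈ 0.0017841
Gain = 20 log₁₀(0.0017841) ≈ -54.97 dB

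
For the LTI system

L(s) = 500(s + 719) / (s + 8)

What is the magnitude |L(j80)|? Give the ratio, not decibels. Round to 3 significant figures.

At s = jω = j80:
zero (s+719): 719 + j80 → |·| = √(719²+80²) = √523361 ≈ 723.44, ∠ = arctan(80/719) ≈ 6.35°
pole (s+8): 8 + j80 → |·| = √(8²+80²) = √6464 ≈ 80.399, ∠ = arctan(80/8) ≈ 84.29°
|L| = 500 · 723.44 / 80.399 ≈ 4499.1

4.50e+03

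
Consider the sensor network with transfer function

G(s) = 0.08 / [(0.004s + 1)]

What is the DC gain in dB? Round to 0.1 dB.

-21.9 dB

G(0) = 0.08 · 1 / 1 = 0.08
20 log₁₀(0.08) ≈ -21.94 dB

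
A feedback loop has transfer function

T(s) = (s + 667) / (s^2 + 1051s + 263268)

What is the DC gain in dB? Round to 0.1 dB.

-51.9 dB

T(0) = 667 / 263268 ≈ 0.0025335
20 log₁₀(0.0025335) ≈ -51.93 dB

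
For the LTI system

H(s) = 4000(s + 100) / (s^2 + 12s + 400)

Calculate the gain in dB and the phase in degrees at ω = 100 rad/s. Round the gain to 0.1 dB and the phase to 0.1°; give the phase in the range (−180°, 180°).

At s = jω = j100:
zero (s+100): 100 + j100 → |·| = √(100²+100²) = √20000 ≈ 141.42, ∠ = arctan(100/100) ≈ 45.00°
quadratic: (j100)² + 12·j100 + 400 = -9600 + j1200 → |·| ≈ 9674.7, ∠ ≈ 172.87°
|H| = 4000 · 141.42 / 9674.7 ≈ 58.47
Gain = 20 log₁₀(58.47) ≈ 35.34 dB
∠H = 45.00° − 172.87° = -127.87°

35.3 dB, -127.9°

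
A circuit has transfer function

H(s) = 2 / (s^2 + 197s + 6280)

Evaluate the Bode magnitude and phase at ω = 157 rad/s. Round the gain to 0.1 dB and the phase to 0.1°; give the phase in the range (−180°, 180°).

-85.1 dB, -120.7°

Substitute s = j157:
Numerator: 2 = 2 + j0
Denominator: (j157)^2 + 197(j157) + 6280 = -18369 + j30929
|N| = √(2² + 0²) ≈ 2, ∠N ≈ 0.00°
|D| = √(18369² + 30929²) ≈ 35973, ∠D ≈ 120.71°
|H| = 2 / 35973 ≈ 5.5597e-05
Gain = 20 log₁₀(5.5597e-05) ≈ -85.10 dB
∠H = 0.00° − 120.71° = -120.71°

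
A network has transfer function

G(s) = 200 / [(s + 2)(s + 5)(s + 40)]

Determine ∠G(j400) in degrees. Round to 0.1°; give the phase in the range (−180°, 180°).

96.7°

At s = jω = j400:
pole (s+2): 2 + j400 → |·| = √(2²+400²) = √160004 ≈ 400, ∠ = arctan(400/2) ≈ 89.71°
pole (s+5): 5 + j400 → |·| = √(5²+400²) = √160025 ≈ 400.03, ∠ = arctan(400/5) ≈ 89.28°
pole (s+40): 40 + j400 → |·| = √(40²+400²) = √161600 ≈ 402, ∠ = arctan(400/40) ≈ 84.29°
∠G = 0.00° − 263.28° = -263.28° ≡ 96.72° (principal value)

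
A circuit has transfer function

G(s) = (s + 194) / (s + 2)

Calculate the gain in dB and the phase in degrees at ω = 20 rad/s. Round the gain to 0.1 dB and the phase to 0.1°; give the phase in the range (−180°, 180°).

Substitute s = j20:
Numerator: (j20) + 194 = 194 + j20
Denominator: (j20) + 2 = 2 + j20
|N| = √(194² + 20²) ≈ 195.03, ∠N ≈ 5.89°
|D| = √(2² + 20²) ≈ 20.1, ∠D ≈ 84.29°
|G| = 195.03 / 20.1 ≈ 9.703
Gain = 20 log₁₀(9.703) ≈ 19.74 dB
∠G = 5.89° − 84.29° = -78.40°

19.7 dB, -78.4°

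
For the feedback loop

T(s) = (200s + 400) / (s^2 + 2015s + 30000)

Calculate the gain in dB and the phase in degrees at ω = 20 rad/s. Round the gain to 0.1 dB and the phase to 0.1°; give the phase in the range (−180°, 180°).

-21.9 dB, 30.6°

Substitute s = j20:
Numerator: 200(j20) + 400 = 400 + j4000
Denominator: (j20)^2 + 2015(j20) + 30000 = 29600 + j40300
|N| = √(400² + 4000²) ≈ 4020, ∠N ≈ 84.29°
|D| = √(29600² + 40300²) ≈ 50002, ∠D ≈ 53.70°
|T| = 4020 / 50002 ≈ 0.080397
Gain = 20 log₁₀(0.080397) ≈ -21.90 dB
∠T = 84.29° − 53.70° = 30.59°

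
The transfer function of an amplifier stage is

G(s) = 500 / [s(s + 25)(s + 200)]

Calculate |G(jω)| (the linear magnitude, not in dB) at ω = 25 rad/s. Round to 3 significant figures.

0.00281

At s = jω = j25:
pole (s+25): 25 + j25 → |·| = √(25²+25²) = √1250 ≈ 35.355, ∠ = arctan(25/25) ≈ 45.00°
pole (s+200): 200 + j25 → |·| = √(200²+25²) = √40625 ≈ 201.56, ∠ = arctan(25/200) ≈ 7.13°
pole at origin: |s| = 25, ∠ = 90.00° (in denominator)
|G| = 500 / 1.7815e+05 ≈ 0.0028066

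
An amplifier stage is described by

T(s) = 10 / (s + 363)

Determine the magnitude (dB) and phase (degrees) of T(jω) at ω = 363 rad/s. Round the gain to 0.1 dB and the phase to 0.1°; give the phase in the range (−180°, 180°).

At s = jω = j363:
pole (s+363): 363 + j363 → |·| = √(363²+363²) = √263538 ≈ 513.36, ∠ = arctan(363/363) ≈ 45.00°
|T| = 10 / 513.36 ≈ 0.01948
Gain = 20 log₁₀(0.01948) ≈ -34.21 dB
∠T = 0.00° − 45.00° = -45.00°

-34.2 dB, -45.0°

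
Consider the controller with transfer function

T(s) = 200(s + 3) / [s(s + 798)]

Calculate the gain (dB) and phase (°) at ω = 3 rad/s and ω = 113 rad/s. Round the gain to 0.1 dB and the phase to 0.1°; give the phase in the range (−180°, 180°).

ω = 3: -9.0 dB, -45.2°; ω = 113: -12.1 dB, -9.6°

At s = jω = j3:
zero (s+3): 3 + j3 → |·| = √(3²+3²) = √18 ≈ 4.2426, ∠ = arctan(3/3) ≈ 45.00°
pole (s+798): 798 + j3 → |·| = √(798²+3²) = √636813 ≈ 798.01, ∠ = arctan(3/798) ≈ 0.22°
pole at origin: |s| = 3, ∠ = 90.00° (in denominator)
|T| = 200 · 4.2426 / 2394 ≈ 0.35444
Gain = 20 log₁₀(0.35444) ≈ -9.01 dB
∠T = 45.00° − 90.22° = -45.22°

At s = jω = j113:
zero (s+3): 3 + j113 → |·| = √(3²+113²) = √12778 ≈ 113.04, ∠ = arctan(113/3) ≈ 88.48°
pole (s+798): 798 + j113 → |·| = √(798²+113²) = √649573 ≈ 805.96, ∠ = arctan(113/798) ≈ 8.06°
pole at origin: |s| = 113, ∠ = 90.00° (in denominator)
|T| = 200 · 113.04 / 91073 ≈ 0.24824
Gain = 20 log₁₀(0.24824) ≈ -12.10 dB
∠T = 88.48° − 98.06° = -9.58°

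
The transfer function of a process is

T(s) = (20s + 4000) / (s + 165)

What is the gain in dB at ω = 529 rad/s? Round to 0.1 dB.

26.2 dB

Substitute s = j529:
Numerator: 20(j529) + 4000 = 4000 + j10580
Denominator: (j529) + 165 = 165 + j529
|N| = √(4000² + 10580²) ≈ 11311, ∠N ≈ 69.29°
|D| = √(165² + 529²) ≈ 554.14, ∠D ≈ 72.68°
|T| = 11311 / 554.14 ≈ 20.412
Gain = 20 log₁₀(20.412) ≈ 26.20 dB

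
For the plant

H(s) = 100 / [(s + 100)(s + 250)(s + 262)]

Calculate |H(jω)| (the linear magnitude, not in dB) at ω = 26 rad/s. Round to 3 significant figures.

1.46e-05

At s = jω = j26:
pole (s+100): 100 + j26 → |·| = √(100²+26²) = √10676 ≈ 103.32, ∠ = arctan(26/100) ≈ 14.57°
pole (s+250): 250 + j26 → |·| = √(250²+26²) = √63176 ≈ 251.35, ∠ = arctan(26/250) ≈ 5.94°
pole (s+262): 262 + j26 → |·| = √(262²+26²) = √69320 ≈ 263.29, ∠ = arctan(26/262) ≈ 5.67°
|H| = 100 / 6.8375e+06 ≈ 1.4625e-05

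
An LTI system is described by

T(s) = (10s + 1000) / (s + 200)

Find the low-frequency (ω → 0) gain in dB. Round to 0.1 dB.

14.0 dB

T(0) = 1000 / 200 = 5
20 log₁₀(5) ≈ 13.98 dB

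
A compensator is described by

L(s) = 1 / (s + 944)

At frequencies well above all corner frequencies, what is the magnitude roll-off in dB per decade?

Each pole contributes −20 dB/decade at high frequency; each zero contributes +20 dB/decade.
Net: 0 zero(s) − 1 pole(s) → -20 dB/decade.

-20 dB/decade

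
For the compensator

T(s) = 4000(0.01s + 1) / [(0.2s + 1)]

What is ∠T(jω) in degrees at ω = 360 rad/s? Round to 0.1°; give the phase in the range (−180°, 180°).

-14.7°

At ω = 360 rad/s:
zero (1 + j360·0.01) = 1 + j3.6 → |·| ≈ 3.7363, ∠ ≈ 74.48°
pole (1 + j360·0.2) = 1 + j72 → |·| ≈ 72.007, ∠ ≈ 89.20°
∠T = (74.48°) − (89.20°) = -14.72°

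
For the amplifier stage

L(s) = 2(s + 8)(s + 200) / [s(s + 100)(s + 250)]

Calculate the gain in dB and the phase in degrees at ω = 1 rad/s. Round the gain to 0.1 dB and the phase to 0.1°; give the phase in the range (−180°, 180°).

-17.8 dB, -83.4°

At s = jω = j1:
zero (s+8): 8 + j1 → |·| = √(8²+1²) = √65 ≈ 8.0623, ∠ = arctan(1/8) ≈ 7.13°
zero (s+200): 200 + j1 → |·| = √(200²+1²) = √40001 ≈ 200, ∠ = arctan(1/200) ≈ 0.29°
pole (s+100): 100 + j1 → |·| = √(100²+1²) = √10001 ≈ 100, ∠ = arctan(1/100) ≈ 0.57°
pole (s+250): 250 + j1 → |·| = √(250²+1²) = √62501 ≈ 250, ∠ = arctan(1/250) ≈ 0.23°
pole at origin: |s| = 1, ∠ = 90.00° (in denominator)
|L| = 2 · 1612.5 / 25000 ≈ 0.129
Gain = 20 log₁₀(0.129) ≈ -17.79 dB
∠L = 7.42° − 90.80° = -83.38°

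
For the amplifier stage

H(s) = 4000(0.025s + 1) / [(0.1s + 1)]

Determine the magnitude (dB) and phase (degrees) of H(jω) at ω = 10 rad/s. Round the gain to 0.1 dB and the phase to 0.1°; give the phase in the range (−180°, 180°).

At ω = 10 rad/s:
zero (1 + j10·0.025) = 1 + j0.25 → |·| ≈ 1.0308, ∠ ≈ 14.04°
pole (1 + j10·0.1) = 1 + j1 → |·| ≈ 1.4142, ∠ ≈ 45.00°
|H| = 4000 · 1.0308 / (1.4142) ≈ 2915.6
Gain = 20 log₁₀(2915.6) ≈ 69.29 dB
∠H = (14.04°) − (45.00°) = -30.96°

69.3 dB, -31.0°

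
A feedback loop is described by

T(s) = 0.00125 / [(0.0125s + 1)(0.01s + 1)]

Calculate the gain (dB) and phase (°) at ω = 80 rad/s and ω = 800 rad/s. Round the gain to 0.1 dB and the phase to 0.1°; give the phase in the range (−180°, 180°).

At ω = 80 rad/s:
pole (1 + j80·0.0125) = 1 + j1 → |·| ≈ 1.4142, ∠ ≈ 45.00°
pole (1 + j80·0.01) = 1 + j0.8 → |·| ≈ 1.2806, ∠ ≈ 38.66°
|T| = 0.00125 · 1 / (1.4142 · 1.2806) ≈ 0.00069022
Gain = 20 log₁₀(0.00069022) ≈ -63.22 dB
∠T = (0°) − (45.00° + 38.66°) = -83.66°

At ω = 800 rad/s:
pole (1 + j800·0.0125) = 1 + j10 → |·| ≈ 10.05, ∠ ≈ 84.29°
pole (1 + j800·0.01) = 1 + j8 → |·| ≈ 8.0623, ∠ ≈ 82.87°
|T| = 0.00125 · 1 / (10.05 · 8.0623) ≈ 1.5427e-05
Gain = 20 log₁₀(1.5427e-05) ≈ -96.23 dB
∠T = (0°) − (84.29° + 82.87°) = -167.16°

ω = 80: -63.2 dB, -83.7°; ω = 800: -96.2 dB, -167.2°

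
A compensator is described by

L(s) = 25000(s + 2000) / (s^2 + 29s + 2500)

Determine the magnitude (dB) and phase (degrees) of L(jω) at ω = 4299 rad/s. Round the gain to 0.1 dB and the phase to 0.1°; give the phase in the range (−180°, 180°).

16.1 dB, -114.6°

At s = jω = j4299:
zero (s+2000): 2000 + j4299 → |·| = √(2000²+4299²) = √22481401 ≈ 4741.5, ∠ = arctan(4299/2000) ≈ 65.05°
quadratic: (j4299)² + 29·j4299 + 2500 = -18478901 + j124671 → |·| ≈ 1.8479e+07, ∠ ≈ 179.61°
|L| = 25000 · 4741.5 / 1.8479e+07 ≈ 6.4147
Gain = 20 log₁₀(6.4147) ≈ 16.14 dB
∠L = 65.05° − 179.61° = -114.56°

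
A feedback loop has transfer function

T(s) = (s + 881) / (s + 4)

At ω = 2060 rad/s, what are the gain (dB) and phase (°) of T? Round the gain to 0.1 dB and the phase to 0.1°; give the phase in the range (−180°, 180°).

0.7 dB, -23.0°

At s = jω = j2060:
zero (s+881): 881 + j2060 → |·| = √(881²+2060²) = √5019761 ≈ 2240.5, ∠ = arctan(2060/881) ≈ 66.85°
pole (s+4): 4 + j2060 → |·| = √(4²+2060²) = √4243616 ≈ 2060, ∠ = arctan(2060/4) ≈ 89.89°
|T| = 1 · 2240.5 / 2060 ≈ 1.0876
Gain = 20 log₁₀(1.0876) ≈ 0.73 dB
∠T = 66.85° − 89.89° = -23.04°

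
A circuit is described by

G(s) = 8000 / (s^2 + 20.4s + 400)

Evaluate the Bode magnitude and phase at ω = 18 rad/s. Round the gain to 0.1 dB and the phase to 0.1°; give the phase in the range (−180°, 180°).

26.6 dB, -78.3°

At s = jω = j18:
quadratic: (j18)² + 20.4·j18 + 400 = 76 + j367.2 → |·| ≈ 374.98, ∠ ≈ 78.31°
|G| = 8000 / 374.98 ≈ 21.334
Gain = 20 log₁₀(21.334) ≈ 26.58 dB
∠G = 0.00° − 78.31° = -78.31°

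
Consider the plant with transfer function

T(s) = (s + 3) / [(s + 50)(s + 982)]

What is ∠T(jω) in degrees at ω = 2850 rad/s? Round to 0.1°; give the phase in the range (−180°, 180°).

-70.0°

At s = jω = j2850:
zero (s+3): 3 + j2850 → |·| = √(3²+2850²) = √8122509 ≈ 2850, ∠ = arctan(2850/3) ≈ 89.94°
pole (s+50): 50 + j2850 → |·| = √(50²+2850²) = √8125000 ≈ 2850.4, ∠ = arctan(2850/50) ≈ 88.99°
pole (s+982): 982 + j2850 → |·| = √(982²+2850²) = √9086824 ≈ 3014.4, ∠ = arctan(2850/982) ≈ 70.99°
∠T = 89.94° − 159.98° = -70.04°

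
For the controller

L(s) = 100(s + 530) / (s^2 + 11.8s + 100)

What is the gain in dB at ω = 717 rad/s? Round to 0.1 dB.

At s = jω = j717:
zero (s+530): 530 + j717 → |·| = √(530²+717²) = √794989 ≈ 891.62, ∠ = arctan(717/530) ≈ 53.53°
quadratic: (j717)² + 11.8·j717 + 100 = -513989 + j8460.6 → |·| ≈ 5.1406e+05, ∠ ≈ 179.06°
|L| = 100 · 891.62 / 5.1406e+05 ≈ 0.17345
Gain = 20 log₁₀(0.17345) ≈ -15.22 dB

-15.2 dB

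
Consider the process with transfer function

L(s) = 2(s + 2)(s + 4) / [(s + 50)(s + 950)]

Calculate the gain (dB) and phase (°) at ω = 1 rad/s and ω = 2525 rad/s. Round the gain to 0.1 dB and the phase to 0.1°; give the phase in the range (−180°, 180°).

ω = 1: -68.2 dB, 39.4°; ω = 2525: 5.4 dB, 21.6°

At s = jω = j1:
zero (s+2): 2 + j1 → |·| = √(2²+1²) = √5 ≈ 2.2361, ∠ = arctan(1/2) ≈ 26.57°
zero (s+4): 4 + j1 → |·| = √(4²+1²) = √17 ≈ 4.1231, ∠ = arctan(1/4) ≈ 14.04°
pole (s+50): 50 + j1 → |·| = √(50²+1²) = √2501 ≈ 50.01, ∠ = arctan(1/50) ≈ 1.15°
pole (s+950): 950 + j1 → |·| = √(950²+1²) = √902501 ≈ 950, ∠ = arctan(1/950) ≈ 0.06°
|L| = 2 · 9.2197 / 47510 ≈ 0.00038812
Gain = 20 log₁₀(0.00038812) ≈ -68.22 dB
∠L = 40.61° − 1.21° = 39.40°

At s = jω = j2525:
zero (s+2): 2 + j2525 → |·| = √(2²+2525²) = √6375629 ≈ 2525, ∠ = arctan(2525/2) ≈ 89.95°
zero (s+4): 4 + j2525 → |·| = √(4²+2525²) = √6375641 ≈ 2525, ∠ = arctan(2525/4) ≈ 89.91°
pole (s+50): 50 + j2525 → |·| = √(50²+2525²) = √6378125 ≈ 2525.5, ∠ = arctan(2525/50) ≈ 88.87°
pole (s+950): 950 + j2525 → |·| = √(950²+2525²) = √7278125 ≈ 2697.8, ∠ = arctan(2525/950) ≈ 69.38°
|L| = 2 · 6.3756e+06 / 6.8133e+06 ≈ 1.8715
Gain = 20 log₁₀(1.8715) ≈ 5.44 dB
∠L = 179.86° − 158.25° = 21.61°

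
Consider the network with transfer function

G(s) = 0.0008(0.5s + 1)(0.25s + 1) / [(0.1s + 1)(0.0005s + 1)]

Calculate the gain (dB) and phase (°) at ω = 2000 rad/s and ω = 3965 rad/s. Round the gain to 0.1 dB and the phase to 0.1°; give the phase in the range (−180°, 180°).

ω = 2000: 3.0 dB, 45.1°; ω = 3965: 5.0 dB, 26.8°

At ω = 2000 rad/s:
zero (1 + j2000·0.5) = 1 + j1000 → |·| ≈ 1000, ∠ ≈ 89.94°
zero (1 + j2000·0.25) = 1 + j500 → |·| ≈ 500, ∠ ≈ 89.89°
pole (1 + j2000·0.1) = 1 + j200 → |·| ≈ 200, ∠ ≈ 89.71°
pole (1 + j2000·0.0005) = 1 + j1 → |·| ≈ 1.4142, ∠ ≈ 45.00°
|G| = 0.0008 · 1000 · 500 / (200 · 1.4142) ≈ 1.4142
Gain = 20 log₁₀(1.4142) ≈ 3.01 dB
∠G = (89.94° + 89.89°) − (89.71° + 45.00°) = 45.12°

At ω = 3965 rad/s:
zero (1 + j3965·0.5) = 1 + j1982.5 → |·| ≈ 1982.5, ∠ ≈ 89.97°
zero (1 + j3965·0.25) = 1 + j991.25 → |·| ≈ 991.25, ∠ ≈ 89.94°
pole (1 + j3965·0.1) = 1 + j396.5 → |·| ≈ 396.5, ∠ ≈ 89.86°
pole (1 + j3965·0.0005) = 1 + j1.9825 → |·| ≈ 2.2204, ∠ ≈ 63.23°
|G| = 0.0008 · 1982.5 · 991.25 / (396.5 · 2.2204) ≈ 1.7857
Gain = 20 log₁₀(1.7857) ≈ 5.04 dB
∠G = (89.97° + 89.94°) − (89.86° + 63.23°) = 26.82°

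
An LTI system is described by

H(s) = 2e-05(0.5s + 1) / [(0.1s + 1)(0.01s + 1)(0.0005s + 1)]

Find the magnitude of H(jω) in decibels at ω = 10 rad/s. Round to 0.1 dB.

-82.9 dB

At ω = 10 rad/s:
zero (1 + j10·0.5) = 1 + j5 → |·| ≈ 5.099, ∠ ≈ 78.69°
pole (1 + j10·0.1) = 1 + j1 → |·| ≈ 1.4142, ∠ ≈ 45.00°
pole (1 + j10·0.01) = 1 + j0.1 → |·| ≈ 1.005, ∠ ≈ 5.71°
pole (1 + j10·0.0005) = 1 + j0.005 → |·| ≈ 1, ∠ ≈ 0.29°
|H| = 2e-05 · 5.099 / (1.4142 · 1.005 · 1) ≈ 7.1753e-05
Gain = 20 log₁₀(7.1753e-05) ≈ -82.88 dB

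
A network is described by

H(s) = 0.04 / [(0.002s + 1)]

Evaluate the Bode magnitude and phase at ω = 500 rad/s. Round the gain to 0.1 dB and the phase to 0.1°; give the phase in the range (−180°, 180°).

-31.0 dB, -45.0°

At ω = 500 rad/s:
pole (1 + j500·0.002) = 1 + j1 → |·| ≈ 1.4142, ∠ ≈ 45.00°
|H| = 0.04 · 1 / (1.4142) ≈ 0.028285
Gain = 20 log₁₀(0.028285) ≈ -30.97 dB
∠H = (0°) − (45.00°) = -45.00°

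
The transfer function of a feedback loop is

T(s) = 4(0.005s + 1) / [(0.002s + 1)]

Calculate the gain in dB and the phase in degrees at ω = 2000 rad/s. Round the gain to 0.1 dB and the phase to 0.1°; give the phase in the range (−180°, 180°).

At ω = 2000 rad/s:
zero (1 + j2000·0.005) = 1 + j10 → |·| ≈ 10.05, ∠ ≈ 84.29°
pole (1 + j2000·0.002) = 1 + j4 → |·| ≈ 4.1231, ∠ ≈ 75.96°
|T| = 4 · 10.05 / (4.1231) ≈ 9.7499
Gain = 20 log₁₀(9.7499) ≈ 19.78 dB
∠T = (84.29°) − (75.96°) = 8.33°

19.8 dB, 8.3°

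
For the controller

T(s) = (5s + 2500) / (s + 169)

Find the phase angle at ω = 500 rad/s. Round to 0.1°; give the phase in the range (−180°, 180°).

Substitute s = j500:
Numerator: 5(j500) + 2500 = 2500 + j2500
Denominator: (j500) + 169 = 169 + j500
|N| = √(2500² + 2500²) ≈ 3535.5, ∠N ≈ 45.00°
|D| = √(169² + 500²) ≈ 527.79, ∠D ≈ 71.32°
∠T = 45.00° − 71.32° = -26.32°

-26.3°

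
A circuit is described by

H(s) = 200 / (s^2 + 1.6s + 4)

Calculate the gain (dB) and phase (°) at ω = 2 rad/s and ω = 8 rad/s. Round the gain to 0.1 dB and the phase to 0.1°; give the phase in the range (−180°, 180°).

ω = 2: 35.9 dB, -90.0°; ω = 8: 10.3 dB, -168.0°

At s = jω = j2:
quadratic: (j2)² + 1.6·j2 + 4 = 0 + j3.2 → |·| ≈ 3.2, ∠ ≈ 90.00°
|H| = 200 / 3.2 ≈ 62.5
Gain = 20 log₁₀(62.5) ≈ 35.92 dB
∠H = 0.00° − 90.00° = -90.00°

At s = jω = j8:
quadratic: (j8)² + 1.6·j8 + 4 = -60 + j12.8 → |·| ≈ 61.35, ∠ ≈ 167.96°
|H| = 200 / 61.35 ≈ 3.26
Gain = 20 log₁₀(3.26) ≈ 10.26 dB
∠H = 0.00° − 167.96° = -167.96°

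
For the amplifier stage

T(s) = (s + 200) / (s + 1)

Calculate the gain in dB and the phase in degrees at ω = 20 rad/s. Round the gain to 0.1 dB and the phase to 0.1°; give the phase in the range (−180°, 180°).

At s = jω = j20:
zero (s+200): 200 + j20 → |·| = √(200²+20²) = √40400 ≈ 201, ∠ = arctan(20/200) ≈ 5.71°
pole (s+1): 1 + j20 → |·| = √(1²+20²) = √401 ≈ 20.025, ∠ = arctan(20/1) ≈ 87.14°
|T| = 1 · 201 / 20.025 ≈ 10.037
Gain = 20 log₁₀(10.037) ≈ 20.03 dB
∠T = 5.71° − 87.14° = -81.43°

20.0 dB, -81.4°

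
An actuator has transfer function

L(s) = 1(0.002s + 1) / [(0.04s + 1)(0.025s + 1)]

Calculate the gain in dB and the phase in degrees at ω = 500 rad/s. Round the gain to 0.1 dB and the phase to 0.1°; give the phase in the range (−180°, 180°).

-45.0 dB, -127.6°

At ω = 500 rad/s:
zero (1 + j500·0.002) = 1 + j1 → |·| ≈ 1.4142, ∠ ≈ 45.00°
pole (1 + j500·0.04) = 1 + j20 → |·| ≈ 20.025, ∠ ≈ 87.14°
pole (1 + j500·0.025) = 1 + j12.5 → |·| ≈ 12.54, ∠ ≈ 85.43°
|L| = 1 · 1.4142 / (20.025 · 12.54) ≈ 0.0056317
Gain = 20 log₁₀(0.0056317) ≈ -44.99 dB
∠L = (45.00°) − (87.14° + 85.43°) = -127.57°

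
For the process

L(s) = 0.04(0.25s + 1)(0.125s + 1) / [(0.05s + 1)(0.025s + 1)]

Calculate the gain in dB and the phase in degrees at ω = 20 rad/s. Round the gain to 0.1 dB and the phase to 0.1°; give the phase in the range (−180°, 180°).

At ω = 20 rad/s:
zero (1 + j20·0.25) = 1 + j5 → |·| ≈ 5.099, ∠ ≈ 78.69°
zero (1 + j20·0.125) = 1 + j2.5 → |·| ≈ 2.6926, ∠ ≈ 68.20°
pole (1 + j20·0.05) = 1 + j1 → |·| ≈ 1.4142, ∠ ≈ 45.00°
pole (1 + j20·0.025) = 1 + j0.5 → |·| ≈ 1.118, ∠ ≈ 26.57°
|L| = 0.04 · 5.099 · 2.6926 / (1.4142 · 1.118) ≈ 0.34735
Gain = 20 log₁₀(0.34735) ≈ -9.18 dB
∠L = (78.69° + 68.20°) − (45.00° + 26.57°) = 75.32°

-9.2 dB, 75.3°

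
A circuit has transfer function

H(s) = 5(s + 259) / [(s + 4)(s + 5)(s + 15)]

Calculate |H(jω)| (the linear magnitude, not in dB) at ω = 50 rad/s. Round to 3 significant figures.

At s = jω = j50:
zero (s+259): 259 + j50 → |·| = √(259²+50²) = √69581 ≈ 263.78, ∠ = arctan(50/259) ≈ 10.93°
pole (s+4): 4 + j50 → |·| = √(4²+50²) = √2516 ≈ 50.16, ∠ = arctan(50/4) ≈ 85.43°
pole (s+5): 5 + j50 → |·| = √(5²+50²) = √2525 ≈ 50.249, ∠ = arctan(50/5) ≈ 84.29°
pole (s+15): 15 + j50 → |·| = √(15²+50²) = √2725 ≈ 52.202, ∠ = arctan(50/15) ≈ 73.30°
|H| = 5 · 263.78 / 1.3157e+05 ≈ 0.010024

0.0100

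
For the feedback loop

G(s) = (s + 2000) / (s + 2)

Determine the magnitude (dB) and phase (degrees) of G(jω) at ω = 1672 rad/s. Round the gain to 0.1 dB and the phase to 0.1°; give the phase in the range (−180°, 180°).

3.9 dB, -50.0°

Substitute s = j1672:
Numerator: (j1672) + 2000 = 2000 + j1672
Denominator: (j1672) + 2 = 2 + j1672
|N| = √(2000² + 1672²) ≈ 2606.8, ∠N ≈ 39.90°
|D| = √(2² + 1672²) ≈ 1672, ∠D ≈ 89.93°
|G| = 2606.8 / 1672 ≈ 1.5591
Gain = 20 log₁₀(1.5591) ≈ 3.86 dB
∠G = 39.90° − 89.93° = -50.03°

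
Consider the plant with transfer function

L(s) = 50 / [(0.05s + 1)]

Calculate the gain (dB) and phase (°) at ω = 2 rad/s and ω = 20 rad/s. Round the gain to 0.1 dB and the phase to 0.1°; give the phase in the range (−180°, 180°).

ω = 2: 33.9 dB, -5.7°; ω = 20: 31.0 dB, -45.0°

At ω = 2 rad/s:
pole (1 + j2·0.05) = 1 + j0.1 → |·| ≈ 1.005, ∠ ≈ 5.71°
|L| = 50 · 1 / (1.005) ≈ 49.751
Gain = 20 log₁₀(49.751) ≈ 33.94 dB
∠L = (0°) − (5.71°) = -5.71°

At ω = 20 rad/s:
pole (1 + j20·0.05) = 1 + j1 → |·| ≈ 1.4142, ∠ ≈ 45.00°
|L| = 50 · 1 / (1.4142) ≈ 35.356
Gain = 20 log₁₀(35.356) ≈ 30.97 dB
∠L = (0°) − (45.00°) = -45.00°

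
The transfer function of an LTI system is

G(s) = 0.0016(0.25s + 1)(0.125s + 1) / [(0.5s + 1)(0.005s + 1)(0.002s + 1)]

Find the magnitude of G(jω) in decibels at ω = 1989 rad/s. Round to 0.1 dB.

At ω = 1989 rad/s:
zero (1 + j1989·0.25) = 1 + j497.25 → |·| ≈ 497.25, ∠ ≈ 89.88°
zero (1 + j1989·0.125) = 1 + j248.625 → |·| ≈ 248.63, ∠ ≈ 89.77°
pole (1 + j1989·0.5) = 1 + j994.5 → |·| ≈ 994.5, ∠ ≈ 89.94°
pole (1 + j1989·0.005) = 1 + j9.945 → |·| ≈ 9.9952, ∠ ≈ 84.26°
pole (1 + j1989·0.002) = 1 + j3.978 → |·| ≈ 4.1018, ∠ ≈ 75.89°
|G| = 0.0016 · 497.25 · 248.63 / (994.5 · 9.9952 · 4.1018) ≈ 0.0048515
Gain = 20 log₁₀(0.0048515) ≈ -46.28 dB

-46.3 dB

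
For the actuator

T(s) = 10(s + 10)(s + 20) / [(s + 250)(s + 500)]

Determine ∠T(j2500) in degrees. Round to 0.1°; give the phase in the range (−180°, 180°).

At s = jω = j2500:
zero (s+10): 10 + j2500 → |·| = √(10²+2500²) = √6250100 ≈ 2500, ∠ = arctan(2500/10) ≈ 89.77°
zero (s+20): 20 + j2500 → |·| = √(20²+2500²) = √6250400 ≈ 2500.1, ∠ = arctan(2500/20) ≈ 89.54°
pole (s+250): 250 + j2500 → |·| = √(250²+2500²) = √6312500 ≈ 2512.5, ∠ = arctan(2500/250) ≈ 84.29°
pole (s+500): 500 + j2500 → |·| = √(500²+2500²) = √6500000 ≈ 2549.5, ∠ = arctan(2500/500) ≈ 78.69°
∠T = 179.31° − 162.98° = 16.33°

16.3°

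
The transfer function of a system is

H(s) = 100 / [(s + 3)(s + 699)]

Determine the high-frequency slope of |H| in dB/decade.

Each pole contributes −20 dB/decade at high frequency; each zero contributes +20 dB/decade.
Net: 0 zero(s) − 2 pole(s) → -40 dB/decade.

-40 dB/decade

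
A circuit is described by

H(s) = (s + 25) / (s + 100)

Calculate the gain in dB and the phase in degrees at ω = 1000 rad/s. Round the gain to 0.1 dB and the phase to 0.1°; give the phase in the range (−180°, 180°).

-0.0 dB, 4.3°

Substitute s = j1000:
Numerator: (j1000) + 25 = 25 + j1000
Denominator: (j1000) + 100 = 100 + j1000
|N| = √(25² + 1000²) ≈ 1000.3, ∠N ≈ 88.57°
|D| = √(100² + 1000²) ≈ 1005, ∠D ≈ 84.29°
|H| = 1000.3 / 1005 ≈ 0.99532
Gain = 20 log₁₀(0.99532) ≈ -0.04 dB
∠H = 88.57° − 84.29° = 4.28°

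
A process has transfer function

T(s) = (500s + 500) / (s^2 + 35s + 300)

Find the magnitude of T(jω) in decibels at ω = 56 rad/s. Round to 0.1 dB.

Substitute s = j56:
Numerator: 500(j56) + 500 = 500 + j28000
Denominator: (j56)^2 + 35(j56) + 300 = -2836 + j1960
|N| = √(500² + 28000²) ≈ 28004, ∠N ≈ 88.98°
|D| = √(2836² + 1960²) ≈ 3447.4, ∠D ≈ 145.35°
|T| = 28004 / 3447.4 ≈ 8.1232
Gain = 20 log₁₀(8.1232) ≈ 18.19 dB

18.2 dB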